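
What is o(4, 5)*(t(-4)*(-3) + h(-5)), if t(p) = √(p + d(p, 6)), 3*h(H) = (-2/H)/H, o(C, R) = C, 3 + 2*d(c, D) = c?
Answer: -8/75 - 6*I*√30 ≈ -0.10667 - 32.863*I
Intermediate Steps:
d(c, D) = -3/2 + c/2
h(H) = -2/(3*H²) (h(H) = ((-2/H)/H)/3 = (-2/H²)/3 = -2/(3*H²))
t(p) = √(-3/2 + 3*p/2) (t(p) = √(p + (-3/2 + p/2)) = √(-3/2 + 3*p/2))
o(4, 5)*(t(-4)*(-3) + h(-5)) = 4*((√(-6 + 6*(-4))/2)*(-3) - ⅔/(-5)²) = 4*((√(-6 - 24)/2)*(-3) - ⅔*1/25) = 4*((√(-30)/2)*(-3) - 2/75) = 4*(((I*√30)/2)*(-3) - 2/75) = 4*((I*√30/2)*(-3) - 2/75) = 4*(-3*I*√30/2 - 2/75) = 4*(-2/75 - 3*I*√30/2) = -8/75 - 6*I*√30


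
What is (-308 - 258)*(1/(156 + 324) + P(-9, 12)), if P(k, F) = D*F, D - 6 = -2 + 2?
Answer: -9780763/240 ≈ -40753.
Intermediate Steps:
D = 6 (D = 6 + (-2 + 2) = 6 + 0 = 6)
P(k, F) = 6*F
(-308 - 258)*(1/(156 + 324) + P(-9, 12)) = (-308 - 258)*(1/(156 + 324) + 6*12) = -566*(1/480 + 72) = -566*34561/480 = -9780763/240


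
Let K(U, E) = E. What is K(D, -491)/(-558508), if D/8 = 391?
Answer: 491/558508 ≈ 0.00087913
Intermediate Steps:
D = 3128 (D = 8*391 = 3128)
K(D, -491)/(-558508) = -491/(-558508) = -491*(-1/558508) = 491/558508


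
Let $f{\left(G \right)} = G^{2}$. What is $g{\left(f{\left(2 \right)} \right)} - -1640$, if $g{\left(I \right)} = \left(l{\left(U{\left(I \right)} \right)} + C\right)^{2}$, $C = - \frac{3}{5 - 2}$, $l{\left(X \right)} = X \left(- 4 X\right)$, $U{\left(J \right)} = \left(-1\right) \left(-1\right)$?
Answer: $1665$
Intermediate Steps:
$U{\left(J \right)} = 1$
$l{\left(X \right)} = - 4 X^{2}$
$C = -1$ ($C = - \frac{3}{3} = \left(-3\right) \frac{1}{3} = -1$)
$g{\left(I \right)} = 25$ ($g{\left(I \right)} = \left(- 4 \cdot 1^{2} - 1\right)^{2} = \left(\left(-4\right) 1 - 1\right)^{2} = \left(-4 - 1\right)^{2} = \left(-5\right)^{2} = 25$)
$g{\left(f{\left(2 \right)} \right)} - -1640 = 25 - -1640 = 25 + 1640 = 1665$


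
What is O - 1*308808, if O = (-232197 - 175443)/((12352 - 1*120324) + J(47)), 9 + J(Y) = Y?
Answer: -5555079172/17989 ≈ -3.0880e+5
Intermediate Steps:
J(Y) = -9 + Y
O = 67940/17989 (O = (-232197 - 175443)/((12352 - 1*120324) + (-9 + 47)) = -407640/((12352 - 120324) + 38) = -407640/(-107972 + 38) = -407640/(-107934) = -407640*(-1/107934) = 67940/17989 ≈ 3.7768)
O - 1*308808 = 67940/17989 - 1*308808 = 67940/17989 - 308808 = -5555079172/17989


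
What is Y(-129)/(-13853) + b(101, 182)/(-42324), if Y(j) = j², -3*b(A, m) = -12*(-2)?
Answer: -176050715/146578593 ≈ -1.2011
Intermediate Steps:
b(A, m) = -8 (b(A, m) = -(-4)*(-2) = -⅓*24 = -8)
Y(-129)/(-13853) + b(101, 182)/(-42324) = (-129)²/(-13853) - 8/(-42324) = 16641*(-1/13853) - 8*(-1/42324) = -16641/13853 + 2/10581 = -176050715/146578593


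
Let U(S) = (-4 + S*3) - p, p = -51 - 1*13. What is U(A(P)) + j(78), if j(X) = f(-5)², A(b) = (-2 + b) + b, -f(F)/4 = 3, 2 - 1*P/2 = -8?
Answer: 318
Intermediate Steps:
P = 20 (P = 4 - 2*(-8) = 4 + 16 = 20)
f(F) = -12 (f(F) = -4*3 = -12)
A(b) = -2 + 2*b
p = -64 (p = -51 - 13 = -64)
j(X) = 144 (j(X) = (-12)² = 144)
U(S) = 60 + 3*S (U(S) = (-4 + S*3) - 1*(-64) = (-4 + 3*S) + 64 = 60 + 3*S)
U(A(P)) + j(78) = (60 + 3*(-2 + 2*20)) + 144 = (60 + 3*(-2 + 40)) + 144 = (60 + 3*38) + 144 = (60 + 114) + 144 = 174 + 144 = 318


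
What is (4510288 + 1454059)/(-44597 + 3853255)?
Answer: 5964347/3808658 ≈ 1.5660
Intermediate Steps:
(4510288 + 1454059)/(-44597 + 3853255) = 5964347/3808658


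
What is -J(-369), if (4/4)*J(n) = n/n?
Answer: -1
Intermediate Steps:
J(n) = 1 (J(n) = n/n = 1)
-J(-369) = -1*1 = -1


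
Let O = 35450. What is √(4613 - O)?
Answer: I*√30837 ≈ 175.6*I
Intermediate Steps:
√(4613 - O) = √(4613 - 1*35450) = √(4613 - 35450) = √(-30837) = I*√30837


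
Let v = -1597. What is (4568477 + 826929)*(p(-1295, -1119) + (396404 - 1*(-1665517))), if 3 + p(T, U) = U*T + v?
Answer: 18934778096956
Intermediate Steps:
p(T, U) = -1600 + T*U (p(T, U) = -3 + (U*T - 1597) = -3 + (T*U - 1597) = -3 + (-1597 + T*U) = -1600 + T*U)
(4568477 + 826929)*(p(-1295, -1119) + (396404 - 1*(-1665517))) = (4568477 + 826929)*((-1600 - 1295*(-1119)) + (396404 - 1*(-1665517))) = 5395406*((-1600 + 1449105) + (396404 + 1665517)) = 5395406*(1447505 + 2061921) = 5395406*3509426 = 18934778096956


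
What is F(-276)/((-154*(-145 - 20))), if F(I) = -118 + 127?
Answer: 3/8470 ≈ 0.00035419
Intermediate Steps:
F(I) = 9
F(-276)/((-154*(-145 - 20))) = 9/((-154*(-145 - 20))) = 9/((-154*(-165))) = 9/25410 = 9*(1/25410) = 3/8470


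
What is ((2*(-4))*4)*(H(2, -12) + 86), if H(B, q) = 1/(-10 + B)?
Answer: -2748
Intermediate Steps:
((2*(-4))*4)*(H(2, -12) + 86) = ((2*(-4))*4)*(1/(-10 + 2) + 86) = (-8*4)*(1/(-8) + 86) = -32*(-⅛ + 86) = -32*687/8 = -2748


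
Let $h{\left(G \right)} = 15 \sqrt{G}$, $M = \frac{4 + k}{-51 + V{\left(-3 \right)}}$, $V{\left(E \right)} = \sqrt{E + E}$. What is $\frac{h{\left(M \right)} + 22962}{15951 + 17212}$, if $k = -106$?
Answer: $\frac{22962}{33163} + \frac{15 \sqrt{102}}{33163 \sqrt{51 - i \sqrt{6}}} \approx 0.69304 + 1.5339 \cdot 10^{-5} i$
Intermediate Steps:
$V{\left(E \right)} = \sqrt{2} \sqrt{E}$ ($V{\left(E \right)} = \sqrt{2 E} = \sqrt{2} \sqrt{E}$)
$M = - \frac{102}{-51 + i \sqrt{6}}$ ($M = \frac{4 - 106}{-51 + \sqrt{2} \sqrt{-3}} = - \frac{102}{-51 + \sqrt{2} i \sqrt{3}} = - \frac{102}{-51 + i \sqrt{6}} \approx 1.9954 + 0.095837 i$)
$\frac{h{\left(M \right)} + 22962}{15951 + 17212} = \frac{15 \sqrt{\frac{1734}{869} + \frac{34 i \sqrt{6}}{869}} + 22962}{15951 + 17212} = \frac{22962 + 15 \sqrt{\frac{1734}{869} + \frac{34 i \sqrt{6}}{869}}}{33163} = \left(22962 + 15 \sqrt{\frac{1734}{869} + \frac{34 i \sqrt{6}}{869}}\right) \frac{1}{33163} = \frac{22962}{33163} + \frac{15 \sqrt{\frac{1734}{869} + \frac{34 i \sqrt{6}}{869}}}{33163}$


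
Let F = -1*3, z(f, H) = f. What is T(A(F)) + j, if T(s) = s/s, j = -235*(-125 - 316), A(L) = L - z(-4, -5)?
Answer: 103636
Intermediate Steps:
F = -3
A(L) = 4 + L (A(L) = L - 1*(-4) = L + 4 = 4 + L)
j = 103635 (j = -235*(-441) = 103635)
T(s) = 1
T(A(F)) + j = 1 + 103635 = 103636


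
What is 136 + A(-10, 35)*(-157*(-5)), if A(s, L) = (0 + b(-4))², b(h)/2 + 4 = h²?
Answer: 452296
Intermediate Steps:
b(h) = -8 + 2*h²
A(s, L) = 576 (A(s, L) = (0 + (-8 + 2*(-4)²))² = (0 + (-8 + 2*16))² = (0 + (-8 + 32))² = (0 + 24)² = 24² = 576)
136 + A(-10, 35)*(-157*(-5)) = 136 + 576*(-157*(-5)) = 136 + 576*785 = 136 + 452160 = 452296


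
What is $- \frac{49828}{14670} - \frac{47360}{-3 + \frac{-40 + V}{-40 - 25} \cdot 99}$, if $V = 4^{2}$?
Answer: $- \frac{7544800478}{5332545} \approx -1414.9$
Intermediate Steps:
$V = 16$
$- \frac{49828}{14670} - \frac{47360}{-3 + \frac{-40 + V}{-40 - 25} \cdot 99} = - \frac{49828}{14670} - \frac{47360}{-3 + \frac{-40 + 16}{-40 - 25} \cdot 99} = \left(-49828\right) \frac{1}{14670} - \frac{47360}{-3 + - \frac{24}{-65} \cdot 99} = - \frac{24914}{7335} - \frac{47360}{-3 + \left(-24\right) \left(- \frac{1}{65}\right) 99} = - \frac{24914}{7335} - \frac{47360}{-3 + \frac{24}{65} \cdot 99} = - \frac{24914}{7335} - \frac{47360}{-3 + \frac{2376}{65}} = - \frac{24914}{7335} - \frac{47360}{\frac{2181}{65}} = - \frac{24914}{7335} - \frac{3078400}{2181} = - \frac{7544800478}{5332545}$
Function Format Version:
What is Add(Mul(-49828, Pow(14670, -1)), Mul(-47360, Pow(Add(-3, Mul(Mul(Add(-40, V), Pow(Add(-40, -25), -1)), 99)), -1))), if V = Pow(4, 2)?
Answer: Rational(-7544800478, 5332545) ≈ -1414.9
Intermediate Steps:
V = 16
Add(Mul(-49828, Pow(14670, -1)), Mul(-47360, Pow(Add(-3, Mul(Mul(Add(-40, V), Pow(Add(-40, -25), -1)), 99)), -1))) = Add(Mul(-49828, Pow(14670, -1)), Mul(-47360, Pow(Add(-3, Mul(Mul(Add(-40, 16), Pow(Add(-40, -25), -1)), 99)), -1))) = Add(Mul(-49828, Rational(1, 14670)), Mul(-47360, Pow(Add(-3, Mul(Mul(-24, Pow(-65, -1)), 99)), -1))) = Add(Rational(-24914, 7335), Mul(-47360, Pow(Add(-3, Mul(Mul(-24, Rational(-1, 65)), 99)), -1))) = Add(Rational(-24914, 7335), Mul(-47360, Pow(Add(-3, Mul(Rational(24, 65), 99)), -1))) = Add(Rational(-24914, 7335), Mul(-47360, Pow(Add(-3, Rational(2376, 65)), -1))) = Add(Rational(-24914, 7335), Mul(-47360, Pow(Rational(2181, 65), -1))) = Add(Rational(-24914, 7335), Mul(-47360, Rational(65, 2181))) = Add(Rational(-24914, 7335), Rational(-3078400, 2181)) = Rational(-7544800478, 5332545)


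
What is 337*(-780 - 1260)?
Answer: -687480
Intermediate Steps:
337*(-780 - 1260) = 337*(-2040) = -687480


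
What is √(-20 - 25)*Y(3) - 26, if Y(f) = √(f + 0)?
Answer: -26 + 3*I*√15 ≈ -26.0 + 11.619*I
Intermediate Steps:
Y(f) = √f
√(-20 - 25)*Y(3) - 26 = √(-20 - 25)*√3 - 26 = √(-45)*√3 - 26 = (3*I*√5)*√3 - 26 = 3*I*√15 - 26 = -26 + 3*I*√15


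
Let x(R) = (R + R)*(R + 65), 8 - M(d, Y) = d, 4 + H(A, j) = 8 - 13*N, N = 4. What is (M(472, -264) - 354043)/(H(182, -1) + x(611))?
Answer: -354507/826024 ≈ -0.42917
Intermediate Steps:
H(A, j) = -48 (H(A, j) = -4 + (8 - 13*4) = -4 + (8 - 52) = -4 - 44 = -48)
M(d, Y) = 8 - d
x(R) = 2*R*(65 + R) (x(R) = (2*R)*(65 + R) = 2*R*(65 + R))
(M(472, -264) - 354043)/(H(182, -1) + x(611)) = ((8 - 1*472) - 354043)/(-48 + 2*611*(65 + 611)) = ((8 - 472) - 354043)/(-48 + 2*611*676) = (-464 - 354043)/(-48 + 826072) = -354507/826024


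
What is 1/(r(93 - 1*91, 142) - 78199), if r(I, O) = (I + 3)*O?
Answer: -1/77489 ≈ -1.2905e-5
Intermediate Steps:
r(I, O) = O*(3 + I) (r(I, O) = (3 + I)*O = O*(3 + I))
1/(r(93 - 1*91, 142) - 78199) = 1/(142*(3 + (93 - 1*91)) - 78199) = 1/(142*(3 + (93 - 91)) - 78199) = 1/(142*(3 + 2) - 78199) = 1/(142*5 - 78199) = 1/(710 - 78199) = 1/(-77489) = -1/77489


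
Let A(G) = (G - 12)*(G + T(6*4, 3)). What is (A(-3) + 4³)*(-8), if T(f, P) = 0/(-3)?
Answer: -872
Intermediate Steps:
T(f, P) = 0 (T(f, P) = 0*(-⅓) = 0)
A(G) = G*(-12 + G) (A(G) = (G - 12)*(G + 0) = (-12 + G)*G = G*(-12 + G))
(A(-3) + 4³)*(-8) = (-3*(-12 - 3) + 4³)*(-8) = (-3*(-15) + 64)*(-8) = (45 + 64)*(-8) = 109*(-8) = -872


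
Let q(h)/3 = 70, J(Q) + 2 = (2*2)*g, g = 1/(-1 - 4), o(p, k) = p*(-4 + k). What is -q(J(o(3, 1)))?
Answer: -210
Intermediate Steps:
g = -1/5 (g = 1/(-5) = -1/5 ≈ -0.20000)
J(Q) = -14/5 (J(Q) = -2 + (2*2)*(-1/5) = -2 + 4*(-1/5) = -2 - 4/5 = -14/5)
q(h) = 210 (q(h) = 3*70 = 210)
-q(J(o(3, 1))) = -1*210 = -210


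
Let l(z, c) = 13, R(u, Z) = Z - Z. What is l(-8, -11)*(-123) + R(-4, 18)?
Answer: -1599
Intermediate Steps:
R(u, Z) = 0
l(-8, -11)*(-123) + R(-4, 18) = 13*(-123) + 0 = -1599 + 0 = -1599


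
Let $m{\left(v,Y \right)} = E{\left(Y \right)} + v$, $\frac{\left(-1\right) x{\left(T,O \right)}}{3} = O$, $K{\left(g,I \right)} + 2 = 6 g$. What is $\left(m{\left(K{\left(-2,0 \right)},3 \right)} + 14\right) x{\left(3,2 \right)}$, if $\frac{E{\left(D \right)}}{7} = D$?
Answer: $-126$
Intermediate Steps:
$E{\left(D \right)} = 7 D$
$K{\left(g,I \right)} = -2 + 6 g$
$x{\left(T,O \right)} = - 3 O$
$m{\left(v,Y \right)} = v + 7 Y$ ($m{\left(v,Y \right)} = 7 Y + v = v + 7 Y$)
$\left(m{\left(K{\left(-2,0 \right)},3 \right)} + 14\right) x{\left(3,2 \right)} = \left(\left(\left(-2 + 6 \left(-2\right)\right) + 7 \cdot 3\right) + 14\right) \left(\left(-3\right) 2\right) = \left(\left(\left(-2 - 12\right) + 21\right) + 14\right) \left(-6\right) = \left(\left(-14 + 21\right) + 14\right) \left(-6\right) = \left(7 + 14\right) \left(-6\right) = 21 \left(-6\right) = -126$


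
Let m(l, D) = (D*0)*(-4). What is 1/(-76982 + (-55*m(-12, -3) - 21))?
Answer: -1/77003 ≈ -1.2987e-5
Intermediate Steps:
m(l, D) = 0 (m(l, D) = 0*(-4) = 0)
1/(-76982 + (-55*m(-12, -3) - 21)) = 1/(-76982 + (-55*0 - 21)) = 1/(-76982 + (0 - 21)) = 1/(-76982 - 21) = 1/(-77003) = -1/77003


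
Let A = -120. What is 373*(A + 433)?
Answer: 116749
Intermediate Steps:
373*(A + 433) = 373*(-120 + 433) = 373*313 = 116749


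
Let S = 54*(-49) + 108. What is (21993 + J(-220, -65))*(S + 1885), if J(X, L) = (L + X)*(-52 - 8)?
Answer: -25527729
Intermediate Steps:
J(X, L) = -60*L - 60*X (J(X, L) = (L + X)*(-60) = -60*L - 60*X)
S = -2538 (S = -2646 + 108 = -2538)
(21993 + J(-220, -65))*(S + 1885) = (21993 + (-60*(-65) - 60*(-220)))*(-2538 + 1885) = (21993 + (3900 + 13200))*(-653) = (21993 + 17100)*(-653) = 39093*(-653) = -25527729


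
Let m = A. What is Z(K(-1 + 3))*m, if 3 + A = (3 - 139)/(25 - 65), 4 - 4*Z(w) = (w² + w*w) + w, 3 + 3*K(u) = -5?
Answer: -34/45 ≈ -0.75556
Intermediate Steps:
K(u) = -8/3 (K(u) = -1 + (⅓)*(-5) = -1 - 5/3 = -8/3)
Z(w) = 1 - w²/2 - w/4 (Z(w) = 1 - ((w² + w*w) + w)/4 = 1 - ((w² + w²) + w)/4 = 1 - (2*w² + w)/4 = 1 - (w + 2*w²)/4 = 1 + (-w²/2 - w/4) = 1 - w²/2 - w/4)
A = ⅖ (A = -3 + (3 - 139)/(25 - 65) = -3 - 136/(-40) = -3 - 136*(-1/40) = -3 + 17/5 = ⅖ ≈ 0.40000)
m = ⅖ ≈ 0.40000
Z(K(-1 + 3))*m = (1 - (-8/3)²/2 - ¼*(-8/3))*(⅖) = (1 - ½*64/9 + ⅔)*(⅖) = (1 - 32/9 + ⅔)*(⅖) = -17/9*⅖ = -34/45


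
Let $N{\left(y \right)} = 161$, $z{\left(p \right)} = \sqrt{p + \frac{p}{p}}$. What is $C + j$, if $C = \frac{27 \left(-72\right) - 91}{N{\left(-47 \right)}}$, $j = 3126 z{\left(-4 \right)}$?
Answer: $- \frac{2035}{161} + 3126 i \sqrt{3} \approx -12.64 + 5414.4 i$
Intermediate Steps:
$z{\left(p \right)} = \sqrt{1 + p}$ ($z{\left(p \right)} = \sqrt{p + 1} = \sqrt{1 + p}$)
$j = 3126 i \sqrt{3}$ ($j = 3126 \sqrt{1 - 4} = 3126 \sqrt{-3} = 3126 i \sqrt{3} \approx 5414.4 i$)
$C = - \frac{2035}{161}$ ($C = \frac{27 \left(-72\right) - 91}{161} = \left(-1944 - 91\right) \frac{1}{161} = \left(-2035\right) \frac{1}{161} = - \frac{2035}{161} \approx -12.64$)
$C + j = - \frac{2035}{161} + 3126 i \sqrt{3}$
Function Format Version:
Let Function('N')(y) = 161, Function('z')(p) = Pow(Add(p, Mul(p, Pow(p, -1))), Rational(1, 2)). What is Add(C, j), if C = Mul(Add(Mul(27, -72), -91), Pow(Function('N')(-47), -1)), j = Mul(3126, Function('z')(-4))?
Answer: Add(Rational(-2035, 161), Mul(3126, I, Pow(3, Rational(1, 2)))) ≈ Add(-12.640, Mul(5414.4, I))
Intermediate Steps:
Function('z')(p) = Pow(Add(1, p), Rational(1, 2)) (Function('z')(p) = Pow(Add(p, 1), Rational(1, 2)) = Pow(Add(1, p), Rational(1, 2)))
j = Mul(3126, I, Pow(3, Rational(1, 2))) (j = Mul(3126, Pow(Add(1, -4), Rational(1, 2))) = Mul(3126, Pow(-3, Rational(1, 2))) = Mul(3126, Mul(I, Pow(3, Rational(1, 2)))) = Mul(3126, I, Pow(3, Rational(1, 2))) ≈ Mul(5414.4, I))
C = Rational(-2035, 161) (C = Mul(Add(Mul(27, -72), -91), Pow(161, -1)) = Mul(Add(-1944, -91), Rational(1, 161)) = Mul(-2035, Rational(1, 161)) = Rational(-2035, 161) ≈ -12.640)
Add(C, j) = Add(Rational(-2035, 161), Mul(3126, I, Pow(3, Rational(1, 2))))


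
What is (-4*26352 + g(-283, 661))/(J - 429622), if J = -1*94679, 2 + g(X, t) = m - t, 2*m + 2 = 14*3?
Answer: 106051/524301 ≈ 0.20227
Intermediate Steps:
m = 20 (m = -1 + (14*3)/2 = -1 + (½)*42 = -1 + 21 = 20)
g(X, t) = 18 - t (g(X, t) = -2 + (20 - t) = 18 - t)
J = -94679
(-4*26352 + g(-283, 661))/(J - 429622) = (-4*26352 + (18 - 1*661))/(-94679 - 429622) = (-105408 + (18 - 661))/(-524301) = (-105408 - 643)*(-1/524301) = -106051*(-1/524301) = 106051/524301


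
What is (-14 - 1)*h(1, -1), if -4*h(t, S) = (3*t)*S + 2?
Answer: -15/4 ≈ -3.7500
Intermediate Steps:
h(t, S) = -½ - 3*S*t/4 (h(t, S) = -((3*t)*S + 2)/4 = -(3*S*t + 2)/4 = -(2 + 3*S*t)/4 = -½ - 3*S*t/4)
(-14 - 1)*h(1, -1) = (-14 - 1)*(-½ - ¾*(-1)*1) = -15*(-½ + ¾) = -15*¼ = -15/4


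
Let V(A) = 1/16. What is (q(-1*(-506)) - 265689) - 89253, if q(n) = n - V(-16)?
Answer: -5670977/16 ≈ -3.5444e+5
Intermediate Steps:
V(A) = 1/16 (V(A) = 1*(1/16) = 1/16)
q(n) = -1/16 + n (q(n) = n - 1*1/16 = n - 1/16 = -1/16 + n)
(q(-1*(-506)) - 265689) - 89253 = ((-1/16 - 1*(-506)) - 265689) - 89253 = ((-1/16 + 506) - 265689) - 89253 = (8095/16 - 265689) - 89253 = -4242929/16 - 89253 = -5670977/16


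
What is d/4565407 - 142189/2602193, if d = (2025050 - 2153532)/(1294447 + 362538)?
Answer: -97784839449048471/1789554365169994885 ≈ -0.054642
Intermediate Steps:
d = -128482/1656985 ≈ -0.077540
d/4565407 - 142189/2602193 = -128482/1656985/4565407 - 142189/2602193 = -128482/1656985*1/4565407 - 142189*1/2602193 = -128482/7564810917895 - 142189/2602193 = -97784839449048471/1789554365169994885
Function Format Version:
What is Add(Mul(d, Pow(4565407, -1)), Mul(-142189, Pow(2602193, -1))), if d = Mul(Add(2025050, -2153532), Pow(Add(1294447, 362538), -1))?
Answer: Rational(-97784839449048471, 1789554365169994885) ≈ -0.054642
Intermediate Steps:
d = Rational(-128482, 1656985) (d = Mul(-128482, Pow(1656985, -1)) = Mul(-128482, Rational(1, 1656985)) = Rational(-128482, 1656985) ≈ -0.077540)
Add(Mul(d, Pow(4565407, -1)), Mul(-142189, Pow(2602193, -1))) = Add(Mul(Rational(-128482, 1656985), Pow(4565407, -1)), Mul(-142189, Pow(2602193, -1))) = Add(Mul(Rational(-128482, 1656985), Rational(1, 4565407)), Mul(-142189, Rational(1, 2602193))) = Add(Rational(-128482, 7564810917895), Rational(-142189, 2602193)) = Rational(-97784839449048471, 1789554365169994885)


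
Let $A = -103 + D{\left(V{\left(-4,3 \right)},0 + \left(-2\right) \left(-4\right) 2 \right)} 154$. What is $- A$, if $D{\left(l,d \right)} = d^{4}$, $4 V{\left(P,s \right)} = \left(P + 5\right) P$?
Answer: $-10092441$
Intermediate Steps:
$V{\left(P,s \right)} = \frac{P \left(5 + P\right)}{4}$ ($V{\left(P,s \right)} = \frac{\left(P + 5\right) P}{4} = \frac{\left(5 + P\right) P}{4} = \frac{P \left(5 + P\right)}{4}$)
$A = 10092441$ ($A = -103 + \left(0 + \left(-2\right) \left(-4\right) 2\right)^{4} \cdot 154 = -103 + \left(0 + 8 \cdot 2\right)^{4} \cdot 154 = -103 + \left(0 + 16\right)^{4} \cdot 154 = -103 + 16^{4} \cdot 154 = -103 + 65536 \cdot 154 = -103 + 10092544 = 10092441$)
$- A = \left(-1\right) 10092441 = -10092441$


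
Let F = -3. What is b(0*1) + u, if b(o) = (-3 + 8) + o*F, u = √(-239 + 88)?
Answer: 5 + I*√151 ≈ 5.0 + 12.288*I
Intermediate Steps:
u = I*√151 (u = √(-151) = I*√151 ≈ 12.288*I)
b(o) = 5 - 3*o (b(o) = (-3 + 8) + o*(-3) = 5 - 3*o)
b(0*1) + u = (5 - 0) + I*√151 = (5 - 3*0) + I*√151 = (5 + 0) + I*√151 = 5 + I*√151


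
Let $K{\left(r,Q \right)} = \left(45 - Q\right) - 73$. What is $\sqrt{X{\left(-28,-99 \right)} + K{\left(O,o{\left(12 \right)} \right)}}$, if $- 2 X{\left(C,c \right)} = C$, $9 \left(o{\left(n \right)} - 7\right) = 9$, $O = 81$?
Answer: $i \sqrt{22} \approx 4.6904 i$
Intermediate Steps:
$o{\left(n \right)} = 8$ ($o{\left(n \right)} = 7 + \frac{1}{9} \cdot 9 = 7 + 1 = 8$)
$X{\left(C,c \right)} = - \frac{C}{2}$
$K{\left(r,Q \right)} = -28 - Q$
$\sqrt{X{\left(-28,-99 \right)} + K{\left(O,o{\left(12 \right)} \right)}} = \sqrt{\left(- \frac{1}{2}\right) \left(-28\right) - 36} = \sqrt{14 - 36} = \sqrt{-22} = i \sqrt{22}$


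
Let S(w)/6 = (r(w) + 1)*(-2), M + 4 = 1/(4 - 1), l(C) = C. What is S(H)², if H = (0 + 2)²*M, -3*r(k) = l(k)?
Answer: 44944/9 ≈ 4993.8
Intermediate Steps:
r(k) = -k/3
M = -11/3 (M = -4 + 1/(4 - 1) = -4 + 1/3 = -4 + ⅓ = -11/3 ≈ -3.6667)
H = -44/3 (H = (0 + 2)²*(-11/3) = 2²*(-11/3) = 4*(-11/3) = -44/3 ≈ -14.667)
S(w) = -12 + 4*w (S(w) = 6*((-w/3 + 1)*(-2)) = 6*((1 - w/3)*(-2)) = 6*(-2 + 2*w/3) = -12 + 4*w)
S(H)² = (-12 + 4*(-44/3))² = (-12 - 176/3)² = (-212/3)² = 44944/9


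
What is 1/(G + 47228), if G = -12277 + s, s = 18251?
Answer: 1/53202 ≈ 1.8796e-5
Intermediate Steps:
G = 5974 (G = -12277 + 18251 = 5974)
1/(G + 47228) = 1/(5974 + 47228) = 1/53202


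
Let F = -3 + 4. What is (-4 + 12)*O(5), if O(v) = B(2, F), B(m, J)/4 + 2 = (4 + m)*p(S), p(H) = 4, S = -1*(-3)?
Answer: 704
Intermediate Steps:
S = 3
F = 1
B(m, J) = 56 + 16*m (B(m, J) = -8 + 4*((4 + m)*4) = -8 + 4*(16 + 4*m) = -8 + (64 + 16*m) = 56 + 16*m)
O(v) = 88 (O(v) = 56 + 16*2 = 56 + 32 = 88)
(-4 + 12)*O(5) = (-4 + 12)*88 = 8*88 = 704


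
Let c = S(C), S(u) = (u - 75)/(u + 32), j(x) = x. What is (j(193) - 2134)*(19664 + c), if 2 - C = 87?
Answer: -2023205232/53 ≈ -3.8174e+7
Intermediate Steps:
C = -85 (C = 2 - 1*87 = 2 - 87 = -85)
S(u) = (-75 + u)/(32 + u)
c = 160/53 (c = (-75 - 85)/(32 - 85) = -160/(-53) = -1/53*(-160) = 160/53 ≈ 3.0189)
(j(193) - 2134)*(19664 + c) = (193 - 2134)*(19664 + 160/53) = -1941*1042352/53 = -2023205232/53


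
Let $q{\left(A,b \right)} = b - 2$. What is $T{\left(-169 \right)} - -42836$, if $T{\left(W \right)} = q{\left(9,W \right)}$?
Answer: $42665$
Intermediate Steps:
$q{\left(A,b \right)} = -2 + b$ ($q{\left(A,b \right)} = b - 2 = -2 + b$)
$T{\left(W \right)} = -2 + W$
$T{\left(-169 \right)} - -42836 = \left(-2 - 169\right) - -42836 = -171 + 42836 = 42665$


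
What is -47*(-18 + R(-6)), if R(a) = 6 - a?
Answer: 282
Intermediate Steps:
-47*(-18 + R(-6)) = -47*(-18 + (6 - 1*(-6))) = -47*(-18 + (6 + 6)) = -47*(-18 + 12) = -47*(-6) = 282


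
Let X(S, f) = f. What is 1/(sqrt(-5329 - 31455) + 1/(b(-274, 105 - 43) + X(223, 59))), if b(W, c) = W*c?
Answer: -16929/10541964852145 - 12610005804*I*sqrt(19)/10541964852145 ≈ -1.6059e-9 - 0.005214*I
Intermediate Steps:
1/(sqrt(-5329 - 31455) + 1/(b(-274, 105 - 43) + X(223, 59))) = 1/(sqrt(-5329 - 31455) + 1/(-274*(105 - 43) + 59)) = 1/(sqrt(-36784) + 1/(-274*62 + 59)) = 1/(44*I*sqrt(19) + 1/(-16988 + 59)) = 1/(44*I*sqrt(19) + 1/(-16929)) = 1/(44*I*sqrt(19) - 1/16929) = 1/(-1/16929 + 44*I*sqrt(19))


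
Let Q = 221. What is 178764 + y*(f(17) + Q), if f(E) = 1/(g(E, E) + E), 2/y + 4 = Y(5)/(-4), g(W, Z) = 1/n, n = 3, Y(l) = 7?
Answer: 53427446/299 ≈ 1.7869e+5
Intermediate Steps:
g(W, Z) = 1/3
y = -8/23 (y = 2/(-4 + 7/(-4)) = 2/(-4 + 7*(-1/4)) = 2/(-4 - 7/4) = 2/(-23/4) = 2*(-4/23) = -8/23 ≈ -0.34783)
f(E) = 1/(1/3 + E)
178764 + y*(f(17) + Q) = 178764 - 8*(3/(1 + 3*17) + 221)/23 = 178764 - 8*(3/(1 + 51) + 221)/23 = 178764 - 8*(3/52 + 221)/23 = 178764 - 8/23*11495/52 = 178764 - 22990/299 = 53427446/299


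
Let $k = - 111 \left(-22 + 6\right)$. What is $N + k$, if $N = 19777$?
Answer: $21553$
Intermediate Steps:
$k = 1776$ ($k = \left(-111\right) \left(-16\right) = 1776$)
$N + k = 19777 + 1776 = 21553$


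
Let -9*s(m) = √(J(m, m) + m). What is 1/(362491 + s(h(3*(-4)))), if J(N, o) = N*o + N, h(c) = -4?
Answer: 29361771/10643377731553 + 18*√2/10643377731553 ≈ 2.7587e-6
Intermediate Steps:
J(N, o) = N + N*o
s(m) = -√(m + m*(1 + m))/9 (s(m) = -√(m*(1 + m) + m)/9 = -√(m + m*(1 + m))/9)
1/(362491 + s(h(3*(-4)))) = 1/(362491 - 2*√2/9)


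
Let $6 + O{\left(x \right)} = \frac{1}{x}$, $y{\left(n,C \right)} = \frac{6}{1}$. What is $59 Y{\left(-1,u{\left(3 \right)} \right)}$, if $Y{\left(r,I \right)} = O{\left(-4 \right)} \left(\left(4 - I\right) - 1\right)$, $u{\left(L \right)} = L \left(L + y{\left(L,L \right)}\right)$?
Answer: $8850$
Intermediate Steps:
$y{\left(n,C \right)} = 6$ ($y{\left(n,C \right)} = 6 \cdot 1 = 6$)
$u{\left(L \right)} = L \left(6 + L\right)$ ($u{\left(L \right)} = L \left(L + 6\right) = L \left(6 + L\right)$)
$O{\left(x \right)} = -6 + \frac{1}{x}$
$Y{\left(r,I \right)} = - \frac{75}{4} + \frac{25 I}{4}$ ($Y{\left(r,I \right)} = \left(-6 + \frac{1}{-4}\right) \left(\left(4 - I\right) - 1\right) = \left(-6 - \frac{1}{4}\right) \left(3 - I\right) = - \frac{25 \left(3 - I\right)}{4} = - \frac{75}{4} + \frac{25 I}{4}$)
$59 Y{\left(-1,u{\left(3 \right)} \right)} = 59 \left(- \frac{75}{4} + \frac{25 \cdot 3 \left(6 + 3\right)}{4}\right) = 59 \left(- \frac{75}{4} + \frac{25 \cdot 3 \cdot 9}{4}\right) = 59 \left(- \frac{75}{4} + \frac{25}{4} \cdot 27\right) = 59 \left(- \frac{75}{4} + \frac{675}{4}\right) = 59 \cdot 150 = 8850$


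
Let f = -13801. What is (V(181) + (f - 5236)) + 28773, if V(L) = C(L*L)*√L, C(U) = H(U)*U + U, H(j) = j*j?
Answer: 9736 + 35161828359842*√181 ≈ 4.7305e+14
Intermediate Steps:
H(j) = j²
C(U) = U + U³ (C(U) = U²*U + U = U³ + U = U + U³)
V(L) = √L*(L² + L⁶) (V(L) = (L*L + (L*L)³)*√L = (L² + (L²)³)*√L = (L² + L⁶)*√L = √L*(L² + L⁶))
(V(181) + (f - 5236)) + 28773 = (181^(5/2)*(1 + 181⁴) + (-13801 - 5236)) + 28773 = ((32761*√181)*(1 + 1073283121) - 19037) + 28773 = ((32761*√181)*1073283122 - 19037) + 28773 = (35161828359842*√181 - 19037) + 28773 = (-19037 + 35161828359842*√181) + 28773 = 9736 + 35161828359842*√181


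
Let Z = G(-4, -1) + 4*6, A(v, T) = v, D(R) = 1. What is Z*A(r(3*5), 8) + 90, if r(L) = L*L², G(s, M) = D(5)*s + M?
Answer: 64215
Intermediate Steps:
G(s, M) = M + s (G(s, M) = 1*s + M = s + M = M + s)
r(L) = L³
Z = 19 (Z = (-1 - 4) + 4*6 = -5 + 24 = 19)
Z*A(r(3*5), 8) + 90 = 19*(3*5)³ + 90 = 19*15³ + 90 = 19*3375 + 90 = 64125 + 90 = 64215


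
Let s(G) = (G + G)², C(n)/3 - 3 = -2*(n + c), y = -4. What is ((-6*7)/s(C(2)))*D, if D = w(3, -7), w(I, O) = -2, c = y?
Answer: 1/21 ≈ 0.047619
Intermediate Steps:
c = -4
D = -2
C(n) = 33 - 6*n (C(n) = 9 + 3*(-2*(n - 4)) = 9 + 3*(-2*(-4 + n)) = 9 + 3*(8 - 2*n) = 9 + (24 - 6*n) = 33 - 6*n)
s(G) = 4*G² (s(G) = (2*G)² = 4*G²)
((-6*7)/s(C(2)))*D = ((-6*7)/((4*(33 - 6*2)²)))*(-2) = -42*1/(4*(33 - 12)²)*(-2) = -42/(4*21²)*(-2) = -42/(4*441)*(-2) = -42/1764*(-2) = -42*1/1764*(-2) = -1/42*(-2) = 1/21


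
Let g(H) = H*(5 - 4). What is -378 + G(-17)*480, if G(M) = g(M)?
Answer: -8538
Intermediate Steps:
g(H) = H (g(H) = H*1 = H)
G(M) = M
-378 + G(-17)*480 = -378 - 17*480 = -378 - 8160 = -8538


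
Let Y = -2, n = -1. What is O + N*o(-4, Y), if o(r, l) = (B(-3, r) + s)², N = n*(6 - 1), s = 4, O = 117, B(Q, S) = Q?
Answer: 112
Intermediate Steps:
N = -5 (N = -(6 - 1) = -1*5 = -5)
o(r, l) = 1 (o(r, l) = (-3 + 4)² = 1² = 1)
O + N*o(-4, Y) = 117 - 5*1 = 117 - 5 = 112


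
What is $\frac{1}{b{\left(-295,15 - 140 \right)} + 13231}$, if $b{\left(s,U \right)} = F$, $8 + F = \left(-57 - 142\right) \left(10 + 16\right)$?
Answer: $\frac{1}{8049} \approx 0.00012424$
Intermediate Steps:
$F = -5182$ ($F = -8 + \left(-57 - 142\right) \left(10 + 16\right) = -8 - 5174 = -5182$)
$b{\left(s,U \right)} = -5182$
$\frac{1}{b{\left(-295,15 - 140 \right)} + 13231} = \frac{1}{-5182 + 13231} = \frac{1}{8049}$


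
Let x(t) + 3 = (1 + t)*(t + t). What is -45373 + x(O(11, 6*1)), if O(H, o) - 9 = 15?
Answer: -44176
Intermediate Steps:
O(H, o) = 24 (O(H, o) = 9 + 15 = 24)
x(t) = -3 + 2*t*(1 + t) (x(t) = -3 + (1 + t)*(t + t) = -3 + (1 + t)*(2*t) = -3 + 2*t*(1 + t))
-45373 + x(O(11, 6*1)) = -45373 + (-3 + 2*24 + 2*24²) = -45373 + (-3 + 48 + 2*576) = -45373 + (-3 + 48 + 1152) = -45373 + 1197 = -44176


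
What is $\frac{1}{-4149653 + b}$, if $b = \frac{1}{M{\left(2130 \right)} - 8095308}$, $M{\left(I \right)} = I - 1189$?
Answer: $- \frac{8094367}{33588814304652} \approx -2.4098 \cdot 10^{-7}$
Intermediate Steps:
$M{\left(I \right)} = -1189 + I$ ($M{\left(I \right)} = I - 1189 = -1189 + I$)
$b = - \frac{1}{8094367}$ ($b = \frac{1}{\left(-1189 + 2130\right) - 8095308} = \frac{1}{941 - 8095308} = \frac{1}{-8094367} = - \frac{1}{8094367} \approx -1.2354 \cdot 10^{-7}$)
$\frac{1}{-4149653 + b} = \frac{1}{-4149653 - \frac{1}{8094367}} = \frac{1}{- \frac{33588814304652}{8094367}} = - \frac{8094367}{33588814304652}$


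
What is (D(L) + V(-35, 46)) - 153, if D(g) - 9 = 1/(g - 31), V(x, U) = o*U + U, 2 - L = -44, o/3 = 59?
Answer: 120661/15 ≈ 8044.1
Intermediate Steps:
o = 177 (o = 3*59 = 177)
L = 46 (L = 2 - 1*(-44) = 2 + 44 = 46)
V(x, U) = 178*U (V(x, U) = 177*U + U = 178*U)
D(g) = 9 + 1/(-31 + g) (D(g) = 9 + 1/(g - 31) = 9 + 1/(-31 + g))
(D(L) + V(-35, 46)) - 153 = ((-278 + 9*46)/(-31 + 46) + 178*46) - 153 = ((-278 + 414)/15 + 8188) - 153 = ((1/15)*136 + 8188) - 153 = (136/15 + 8188) - 153 = 122956/15 - 153 = 120661/15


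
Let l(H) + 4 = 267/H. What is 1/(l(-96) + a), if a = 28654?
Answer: 32/916711 ≈ 3.4907e-5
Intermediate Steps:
l(H) = -4 + 267/H
1/(l(-96) + a) = 1/((-4 + 267/(-96)) + 28654) = 1/((-4 + 267*(-1/96)) + 28654) = 1/((-4 - 89/32) + 28654) = 1/(-217/32 + 28654) = 1/(916711/32) = 32/916711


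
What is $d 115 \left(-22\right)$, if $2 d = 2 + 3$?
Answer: $-6325$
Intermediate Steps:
$d = \frac{5}{2}$ ($d = \frac{2 + 3}{2} = \frac{1}{2} \cdot 5 = \frac{5}{2} \approx 2.5$)
$d 115 \left(-22\right) = \frac{5 \cdot 115 \left(-22\right)}{2} = \frac{5}{2} \left(-2530\right) = -6325$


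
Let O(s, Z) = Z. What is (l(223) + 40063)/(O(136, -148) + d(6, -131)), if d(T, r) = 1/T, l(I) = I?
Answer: -241716/887 ≈ -272.51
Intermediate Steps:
(l(223) + 40063)/(O(136, -148) + d(6, -131)) = (223 + 40063)/(-148 + 1/6) = 40286/(-148 + ⅙) = 40286/(-887/6) = 40286*(-6/887) = -241716/887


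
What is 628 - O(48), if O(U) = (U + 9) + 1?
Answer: 570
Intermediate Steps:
O(U) = 10 + U (O(U) = (9 + U) + 1 = 10 + U)
628 - O(48) = 628 - (10 + 48) = 628 - 1*58 = 628 - 58 = 570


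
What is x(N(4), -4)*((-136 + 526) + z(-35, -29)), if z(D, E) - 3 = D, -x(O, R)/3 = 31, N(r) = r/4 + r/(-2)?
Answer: -33294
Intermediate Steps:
N(r) = -r/4 (N(r) = r*(¼) + r*(-½) = r/4 - r/2 = -r/4)
x(O, R) = -93 (x(O, R) = -3*31 = -93)
z(D, E) = 3 + D
x(N(4), -4)*((-136 + 526) + z(-35, -29)) = -93*((-136 + 526) + (3 - 35)) = -93*(390 - 32) = -93*358 = -33294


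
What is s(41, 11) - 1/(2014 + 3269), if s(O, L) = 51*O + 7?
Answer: 11083733/5283 ≈ 2098.0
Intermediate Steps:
s(O, L) = 7 + 51*O
s(41, 11) - 1/(2014 + 3269) = (7 + 51*41) - 1/(2014 + 3269) = (7 + 2091) - 1/5283 = 2098 - 1*1/5283 = 2098 - 1/5283 = 11083733/5283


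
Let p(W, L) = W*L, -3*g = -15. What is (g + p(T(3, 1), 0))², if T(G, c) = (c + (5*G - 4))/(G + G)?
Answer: 25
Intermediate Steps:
T(G, c) = (-4 + c + 5*G)/(2*G) (T(G, c) = (c + (-4 + 5*G))/((2*G)) = (-4 + c + 5*G)*(1/(2*G)) = (-4 + c + 5*G)/(2*G))
g = 5 (g = -⅓*(-15) = 5)
p(W, L) = L*W
(g + p(T(3, 1), 0))² = (5 + 0*((½)*(-4 + 1 + 5*3)/3))² = (5 + 0*((½)*(⅓)*(-4 + 1 + 15)))² = (5 + 0*((½)*(⅓)*12))² = (5 + 0*2)² = (5 + 0)² = 5² = 25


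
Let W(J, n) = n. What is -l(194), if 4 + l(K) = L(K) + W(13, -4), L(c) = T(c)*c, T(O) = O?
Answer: -37628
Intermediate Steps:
L(c) = c² (L(c) = c*c = c²)
l(K) = -8 + K² (l(K) = -4 + (K² - 4) = -4 + (-4 + K²) = -8 + K²)
-l(194) = -(-8 + 194²) = -(-8 + 37636) = -1*37628 = -37628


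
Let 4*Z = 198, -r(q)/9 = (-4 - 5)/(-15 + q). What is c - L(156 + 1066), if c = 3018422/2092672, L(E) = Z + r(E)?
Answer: -60778049363/1262927552 ≈ -48.125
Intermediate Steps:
r(q) = 81/(-15 + q) (r(q) = -9*(-4 - 5)/(-15 + q) = -(-81)/(-15 + q) = 81/(-15 + q))
Z = 99/2 (Z = (1/4)*198 = 99/2 ≈ 49.500)
L(E) = 99/2 + 81/(-15 + E)
c = 1509211/1046336 (c = 3018422*(1/2092672) = 1509211/1046336 ≈ 1.4424)
c - L(156 + 1066) = 1509211/1046336 - 9*(-147 + 11*(156 + 1066))/(2*(-15 + (156 + 1066))) = 1509211/1046336 - 9*(-147 + 11*1222)/(2*(-15 + 1222)) = 1509211/1046336 - 9*(-147 + 13442)/(2*1207) = 1509211/1046336 - 9*13295/(2*1207) = 1509211/1046336 - 1*119655/2414 = 1509211/1046336 - 119655/2414 = -60778049363/1262927552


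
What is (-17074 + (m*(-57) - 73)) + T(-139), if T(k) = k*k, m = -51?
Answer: 5081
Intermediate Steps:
T(k) = k**2
(-17074 + (m*(-57) - 73)) + T(-139) = (-17074 + (-51*(-57) - 73)) + (-139)**2 = (-17074 + (2907 - 73)) + 19321 = (-17074 + 2834) + 19321 = -14240 + 19321 = 5081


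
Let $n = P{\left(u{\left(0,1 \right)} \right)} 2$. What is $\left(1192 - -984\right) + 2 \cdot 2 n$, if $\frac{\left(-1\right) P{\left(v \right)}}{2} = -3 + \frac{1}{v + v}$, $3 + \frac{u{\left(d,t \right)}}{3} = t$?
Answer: $\frac{6676}{3} \approx 2225.3$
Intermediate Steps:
$u{\left(d,t \right)} = -9 + 3 t$
$P{\left(v \right)} = 6 - \frac{1}{v}$ ($P{\left(v \right)} = - 2 \left(-3 + \frac{1}{v + v}\right) = - 2 \left(-3 + \frac{1}{2 v}\right) = 6 - \frac{1}{v}$)
$n = \frac{37}{3}$ ($n = \left(6 - \frac{1}{-9 + 3 \cdot 1}\right) 2 = \left(6 - \frac{1}{-9 + 3}\right) 2 = \left(6 - \frac{1}{-6}\right) 2 = \left(6 - - \frac{1}{6}\right) 2 = \left(6 + \frac{1}{6}\right) 2 = \frac{37}{6} \cdot 2 = \frac{37}{3} \approx 12.333$)
$\left(1192 - -984\right) + 2 \cdot 2 n = \left(1192 - -984\right) + 2 \cdot 2 \cdot \frac{37}{3} = \left(1192 + 984\right) + 4 \cdot \frac{37}{3} = 2176 + \frac{148}{3} = \frac{6676}{3}$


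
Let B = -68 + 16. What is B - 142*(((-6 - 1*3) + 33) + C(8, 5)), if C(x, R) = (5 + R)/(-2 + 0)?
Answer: -2750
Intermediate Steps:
C(x, R) = -5/2 - R/2 (C(x, R) = (5 + R)/(-2) = (5 + R)*(-½) = -5/2 - R/2)
B = -52
B - 142*(((-6 - 1*3) + 33) + C(8, 5)) = -52 - 142*(((-6 - 1*3) + 33) + (-5/2 - ½*5)) = -52 - 142*(((-6 - 3) + 33) + (-5/2 - 5/2)) = -52 - 142*((-9 + 33) - 5) = -52 - 142*(24 - 5) = -52 - 142*19 = -52 - 2698 = -2750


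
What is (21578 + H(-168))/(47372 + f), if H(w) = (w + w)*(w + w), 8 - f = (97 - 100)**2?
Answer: 134474/47371 ≈ 2.8387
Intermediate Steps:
f = -1 (f = 8 - (97 - 100)**2 = 8 - 1*(-3)**2 = 8 - 1*9 = 8 - 9 = -1)
H(w) = 4*w**2 (H(w) = (2*w)*(2*w) = 4*w**2)
(21578 + H(-168))/(47372 + f) = (21578 + 4*(-168)**2)/(47372 - 1) = (21578 + 4*28224)/47371 = (21578 + 112896)*(1/47371) = 134474*(1/47371) = 134474/47371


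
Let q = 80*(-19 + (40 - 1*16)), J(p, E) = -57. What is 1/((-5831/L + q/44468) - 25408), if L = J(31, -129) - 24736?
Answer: -275623781/7002981725121 ≈ -3.9358e-5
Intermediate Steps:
L = -24793 (L = -57 - 24736 = -24793)
q = 400 (q = 80*(-19 + (40 - 16)) = 80*(-19 + 24) = 80*5 = 400)
1/((-5831/L + q/44468) - 25408) = 1/((-5831/(-24793) + 400/44468) - 25408) = 1/((-5831*(-1/24793) + 400*(1/44468)) - 25408) = 1/((5831/24793 + 100/11117) - 25408) = 1/(67302527/275623781 - 25408) = 1/(-7002981725121/275623781) = -275623781/7002981725121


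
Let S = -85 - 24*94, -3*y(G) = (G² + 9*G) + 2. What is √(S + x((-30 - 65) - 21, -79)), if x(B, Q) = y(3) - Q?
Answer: 2*I*√5118/3 ≈ 47.693*I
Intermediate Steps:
y(G) = -⅔ - 3*G - G²/3 (y(G) = -((G² + 9*G) + 2)/3 = -(2 + G² + 9*G)/3 = -⅔ - 3*G - G²/3)
x(B, Q) = -38/3 - Q (x(B, Q) = (-⅔ - 3*3 - ⅓*3²) - Q = (-⅔ - 9 - ⅓*9) - Q = (-⅔ - 9 - 3) - Q = -38/3 - Q)
S = -2341 (S = -85 - 2256 = -2341)
√(S + x((-30 - 65) - 21, -79)) = √(-2341 + (-38/3 - 1*(-79))) = √(-2341 + (-38/3 + 79)) = √(-2341 + 199/3) = √(-6824/3) = 2*I*√5118/3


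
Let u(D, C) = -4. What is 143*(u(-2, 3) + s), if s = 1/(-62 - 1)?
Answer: -36179/63 ≈ -574.27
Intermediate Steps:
s = -1/63 (s = 1/(-63) = -1/63 ≈ -0.015873)
143*(u(-2, 3) + s) = 143*(-4 - 1/63) = 143*(-253/63) = -36179/63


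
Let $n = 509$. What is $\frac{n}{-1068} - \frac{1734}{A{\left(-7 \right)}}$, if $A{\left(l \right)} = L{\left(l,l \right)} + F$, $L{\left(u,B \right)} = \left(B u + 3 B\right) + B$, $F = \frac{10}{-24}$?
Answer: $- \frac{22348667}{263796} \approx -84.719$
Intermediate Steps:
$F = - \frac{5}{12}$ ($F = 10 \left(- \frac{1}{24}\right) = - \frac{5}{12} \approx -0.41667$)
$L{\left(u,B \right)} = 4 B + B u$ ($L{\left(u,B \right)} = \left(3 B + B u\right) + B = 4 B + B u$)
$A{\left(l \right)} = - \frac{5}{12} + l \left(4 + l\right)$ ($A{\left(l \right)} = l \left(4 + l\right) - \frac{5}{12} = - \frac{5}{12} + l \left(4 + l\right)$)
$\frac{n}{-1068} - \frac{1734}{A{\left(-7 \right)}} = \frac{509}{-1068} - \frac{1734}{- \frac{5}{12} - 7 \left(4 - 7\right)} = 509 \left(- \frac{1}{1068}\right) - \frac{1734}{- \frac{5}{12} - -21} = - \frac{509}{1068} - \frac{1734}{- \frac{5}{12} + 21} = - \frac{509}{1068} - \frac{1734}{\frac{247}{12}} = - \frac{509}{1068} - \frac{20808}{247} = - \frac{22348667}{263796}$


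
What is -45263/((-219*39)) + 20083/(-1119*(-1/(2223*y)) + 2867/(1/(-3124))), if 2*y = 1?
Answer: 300273093725243/56684666935962 ≈ 5.2973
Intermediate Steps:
y = ½ (y = (½)*1 = ½ ≈ 0.50000)
-45263/((-219*39)) + 20083/(-1119*(-1/(2223*y)) + 2867/(1/(-3124))) = -45263/((-219*39)) + 20083/(-1119/((-2223*½)) + 2867/(1/(-3124))) = -45263/(-8541) + 20083/(-1119/(-2223/2) + 2867/(-1/3124)) = -45263*(-1/8541) + 20083/(-1119*(-2/2223) + 2867*(-3124)) = 45263/8541 + 20083/(746/741 - 8956508) = 45263/8541 + 20083/(-6636771682/741) = 45263/8541 + 20083*(-741/6636771682) = 45263/8541 - 14881503/6636771682 = 300273093725243/56684666935962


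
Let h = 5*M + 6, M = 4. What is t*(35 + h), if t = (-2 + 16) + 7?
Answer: 1281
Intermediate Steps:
h = 26 (h = 5*4 + 6 = 20 + 6 = 26)
t = 21 (t = 14 + 7 = 21)
t*(35 + h) = 21*(35 + 26) = 21*61 = 1281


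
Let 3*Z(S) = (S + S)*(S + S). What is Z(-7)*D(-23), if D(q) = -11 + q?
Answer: -6664/3 ≈ -2221.3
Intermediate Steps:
Z(S) = 4*S²/3 (Z(S) = ((S + S)*(S + S))/3 = ((2*S)*(2*S))/3 = (4*S²)/3 = 4*S²/3)
Z(-7)*D(-23) = ((4/3)*(-7)²)*(-11 - 23) = ((4/3)*49)*(-34) = (196/3)*(-34) = -6664/3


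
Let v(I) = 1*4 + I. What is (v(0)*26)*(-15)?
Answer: -1560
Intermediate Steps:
v(I) = 4 + I
(v(0)*26)*(-15) = ((4 + 0)*26)*(-15) = (4*26)*(-15) = 104*(-15) = -1560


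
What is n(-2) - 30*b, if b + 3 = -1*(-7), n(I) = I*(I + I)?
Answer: -112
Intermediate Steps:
n(I) = 2*I² (n(I) = I*(2*I) = 2*I²)
b = 4 (b = -3 - 1*(-7) = -3 + 7 = 4)
n(-2) - 30*b = 2*(-2)² - 30*4 = 2*4 - 120 = 8 - 120 = -112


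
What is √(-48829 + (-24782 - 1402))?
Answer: I*√75013 ≈ 273.88*I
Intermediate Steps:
√(-48829 + (-24782 - 1402)) = √(-48829 - 26184) = √(-75013) = I*√75013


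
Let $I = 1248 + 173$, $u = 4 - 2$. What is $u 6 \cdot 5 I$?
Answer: $85260$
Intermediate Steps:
$u = 2$ ($u = 4 - 2 = 2$)
$I = 1421$
$u 6 \cdot 5 I = 2 \cdot 6 \cdot 5 \cdot 1421 = 12 \cdot 5 \cdot 1421 = 60 \cdot 1421 = 85260$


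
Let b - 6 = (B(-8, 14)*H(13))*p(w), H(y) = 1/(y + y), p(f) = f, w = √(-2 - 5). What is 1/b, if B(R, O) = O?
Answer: 1014/6427 - 91*I*√7/6427 ≈ 0.15777 - 0.037461*I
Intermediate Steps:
w = I*√7 (w = √(-7) = I*√7 ≈ 2.6458*I)
H(y) = 1/(2*y)
b = 6 + 7*I*√7/13 (b = 6 + (14*((½)/13))*(I*√7) = 6 + (14*((½)*(1/13)))*(I*√7) = 6 + (14*(1/26))*(I*√7) = 6 + 7*(I*√7)/13 = 6 + 7*I*√7/13 ≈ 6.0 + 1.4246*I)
1/b = 1/(6 + 7*I*√7/13)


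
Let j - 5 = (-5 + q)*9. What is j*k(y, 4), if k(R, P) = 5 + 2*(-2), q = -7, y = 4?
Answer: -103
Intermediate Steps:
k(R, P) = 1 (k(R, P) = 5 - 4 = 1)
j = -103 (j = 5 + (-5 - 7)*9 = 5 - 12*9 = 5 - 108 = -103)
j*k(y, 4) = -103*1 = -103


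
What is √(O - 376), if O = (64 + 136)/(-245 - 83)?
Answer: I*√633081/41 ≈ 19.406*I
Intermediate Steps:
O = -25/41 (O = 200/(-328) = 200*(-1/328) = -25/41 ≈ -0.60976)
√(O - 376) = √(-25/41 - 376) = √(-15441/41) = I*√633081/41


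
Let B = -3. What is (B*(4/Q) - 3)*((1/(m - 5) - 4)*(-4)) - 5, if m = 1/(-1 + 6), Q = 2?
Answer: -313/2 ≈ -156.50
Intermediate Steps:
m = 1/5 ≈ 0.20000
(B*(4/Q) - 3)*((1/(m - 5) - 4)*(-4)) - 5 = (-12/2 - 3)*((1/(1/5 - 5) - 4)*(-4)) - 5 = (-12/2 - 3)*((1/(-24/5) - 4)*(-4)) - 5 = (-3*2 - 3)*((-5/24 - 4)*(-4)) - 5 = (-6 - 3)*(-101/24*(-4)) - 5 = -9*101/6 - 5 = -303/2 - 5 = -313/2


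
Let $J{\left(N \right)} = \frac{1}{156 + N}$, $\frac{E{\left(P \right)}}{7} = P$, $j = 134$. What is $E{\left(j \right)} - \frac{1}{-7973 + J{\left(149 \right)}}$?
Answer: $\frac{2280994937}{2431764} \approx 938.0$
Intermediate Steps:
$E{\left(P \right)} = 7 P$
$E{\left(j \right)} - \frac{1}{-7973 + J{\left(149 \right)}} = 7 \cdot 134 - \frac{1}{-7973 + \frac{1}{156 + 149}} = 938 - \frac{1}{-7973 + \frac{1}{305}} = 938 - \frac{1}{- \frac{2431764}{305}} = 938 - - \frac{305}{2431764} = 938 + \frac{305}{2431764} = \frac{2280994937}{2431764}$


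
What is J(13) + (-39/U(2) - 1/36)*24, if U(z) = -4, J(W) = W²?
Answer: 1207/3 ≈ 402.33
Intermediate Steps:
J(13) + (-39/U(2) - 1/36)*24 = 13² + (-39/(-4) - 1/36)*24 = 169 + (-39*(-¼) - 1*1/36)*24 = 169 + (39/4 - 1/36)*24 = 169 + (175/18)*24 = 169 + 700/3 = 1207/3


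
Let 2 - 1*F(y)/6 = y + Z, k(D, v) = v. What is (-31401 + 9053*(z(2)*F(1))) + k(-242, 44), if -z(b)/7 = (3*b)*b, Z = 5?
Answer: 18219491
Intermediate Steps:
z(b) = -21*b² (z(b) = -7*3*b*b = -21*b²)
F(y) = -18 - 6*y (F(y) = 12 - 6*(y + 5) = 12 - 6*(5 + y) = 12 + (-30 - 6*y) = -18 - 6*y)
(-31401 + 9053*(z(2)*F(1))) + k(-242, 44) = (-31401 + 9053*((-21*2²)*(-18 - 6*1))) + 44 = (-31401 + 9053*((-21*4)*(-18 - 6))) + 44 = (-31401 + 9053*(-84*(-24))) + 44 = (-31401 + 9053*2016) + 44 = (-31401 + 18250848) + 44 = 18219447 + 44 = 18219491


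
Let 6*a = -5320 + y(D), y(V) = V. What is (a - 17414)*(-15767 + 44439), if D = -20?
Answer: -524812288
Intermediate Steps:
a = -890 (a = (-5320 - 20)/6 = (⅙)*(-5340) = -890)
(a - 17414)*(-15767 + 44439) = (-890 - 17414)*(-15767 + 44439) = -18304*28672 = -524812288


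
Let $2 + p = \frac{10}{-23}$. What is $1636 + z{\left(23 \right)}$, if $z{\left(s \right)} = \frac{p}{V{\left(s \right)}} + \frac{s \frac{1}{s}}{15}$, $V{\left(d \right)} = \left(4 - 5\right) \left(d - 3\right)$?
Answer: $\frac{112897}{69} \approx 1636.2$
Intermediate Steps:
$V{\left(d \right)} = 3 - d$ ($V{\left(d \right)} = - (-3 + d) = 3 - d$)
$p = - \frac{56}{23}$ ($p = -2 + \frac{10}{-23} = -2 + 10 \left(- \frac{1}{23}\right) = -2 - \frac{10}{23} = - \frac{56}{23} \approx -2.4348$)
$z{\left(s \right)} = \frac{1}{15} - \frac{56}{23 \left(3 - s\right)}$ ($z{\left(s \right)} = - \frac{56}{23 \left(3 - s\right)} + \frac{s \frac{1}{s}}{15} = - \frac{56}{23 \left(3 - s\right)} + 1 \cdot \frac{1}{15} = - \frac{56}{23 \left(3 - s\right)} + \frac{1}{15} = \frac{1}{15} - \frac{56}{23 \left(3 - s\right)}$)
$1636 + z{\left(23 \right)} = 1636 + \frac{771 + 23 \cdot 23}{345 \left(-3 + 23\right)} = 1636 + \frac{771 + 529}{345 \cdot 20} = 1636 + \frac{1}{345} \cdot \frac{1}{20} \cdot 1300 = 1636 + \frac{13}{69} = \frac{112897}{69}$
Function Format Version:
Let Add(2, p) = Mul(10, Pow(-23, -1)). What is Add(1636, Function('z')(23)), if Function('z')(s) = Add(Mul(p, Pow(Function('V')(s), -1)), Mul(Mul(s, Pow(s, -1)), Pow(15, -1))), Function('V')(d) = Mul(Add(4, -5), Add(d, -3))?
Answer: Rational(112897, 69) ≈ 1636.2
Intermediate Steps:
Function('V')(d) = Add(3, Mul(-1, d)) (Function('V')(d) = Mul(-1, Add(-3, d)) = Add(3, Mul(-1, d)))
p = Rational(-56, 23) (p = Add(-2, Mul(10, Pow(-23, -1))) = Add(-2, Mul(10, Rational(-1, 23))) = Add(-2, Rational(-10, 23)) = Rational(-56, 23) ≈ -2.4348)
Function('z')(s) = Add(Rational(1, 15), Mul(Rational(-56, 23), Pow(Add(3, Mul(-1, s)), -1))) (Function('z')(s) = Add(Mul(Rational(-56, 23), Pow(Add(3, Mul(-1, s)), -1)), Mul(Mul(s, Pow(s, -1)), Pow(15, -1))) = Add(Mul(Rational(-56, 23), Pow(Add(3, Mul(-1, s)), -1)), Mul(1, Rational(1, 15))) = Add(Mul(Rational(-56, 23), Pow(Add(3, Mul(-1, s)), -1)), Rational(1, 15)) = Add(Rational(1, 15), Mul(Rational(-56, 23), Pow(Add(3, Mul(-1, s)), -1))))
Add(1636, Function('z')(23)) = Add(1636, Mul(Rational(1, 345), Pow(Add(-3, 23), -1), Add(771, Mul(23, 23)))) = Add(1636, Mul(Rational(1, 345), Pow(20, -1), Add(771, 529))) = Add(1636, Mul(Rational(1, 345), Rational(1, 20), 1300)) = Add(1636, Rational(13, 69)) = Rational(112897, 69)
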